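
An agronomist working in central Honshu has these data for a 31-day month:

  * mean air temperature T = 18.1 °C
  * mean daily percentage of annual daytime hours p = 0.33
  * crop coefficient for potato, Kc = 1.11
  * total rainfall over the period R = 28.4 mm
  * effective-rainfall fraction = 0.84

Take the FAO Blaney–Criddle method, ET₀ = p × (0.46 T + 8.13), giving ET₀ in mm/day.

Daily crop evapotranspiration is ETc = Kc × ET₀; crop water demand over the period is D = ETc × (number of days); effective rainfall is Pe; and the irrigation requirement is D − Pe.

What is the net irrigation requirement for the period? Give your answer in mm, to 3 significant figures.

163 mm

ET₀ = 0.33 × (0.46 × 18.1 + 8.13) = 0.33 × 16.456 = 5.4305 mm/d
ETc = Kc × ET₀ = 1.11 × 5.4305 = 6.0279 mm/d
Crop demand D = ETc × 31 d = 6.0279 × 31 = 186.865 mm
Pe = 0.84 × 28.4 = 23.856 mm
D − Pe = 186.865 − 23.856 = 163.009 mm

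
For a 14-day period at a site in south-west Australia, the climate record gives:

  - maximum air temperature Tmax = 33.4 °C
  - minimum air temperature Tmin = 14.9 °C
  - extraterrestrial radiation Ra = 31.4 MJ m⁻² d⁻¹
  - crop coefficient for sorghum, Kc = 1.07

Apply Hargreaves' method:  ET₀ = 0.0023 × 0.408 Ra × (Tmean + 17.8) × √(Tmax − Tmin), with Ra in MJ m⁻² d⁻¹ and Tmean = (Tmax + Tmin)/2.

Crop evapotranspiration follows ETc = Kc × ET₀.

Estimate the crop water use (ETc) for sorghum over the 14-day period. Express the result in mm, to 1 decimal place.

Tmean = (33.4 + 14.9)/2 = 24.15 °C
0.408 Ra = 0.408 × 31.4 = 12.8112 mm/d equivalent
ET₀ = 0.0023 × 12.8112 × (24.15 + 17.8) × √18.5 = 0.0023 × 12.8112 × 41.95 × 4.3012 = 5.3167 mm/d
ETc = Kc × ET₀ = 1.07 × 5.3167 = 5.6889 mm/d
Over 14 days: 5.6889 × 14 = 79.645 mm

79.6 mm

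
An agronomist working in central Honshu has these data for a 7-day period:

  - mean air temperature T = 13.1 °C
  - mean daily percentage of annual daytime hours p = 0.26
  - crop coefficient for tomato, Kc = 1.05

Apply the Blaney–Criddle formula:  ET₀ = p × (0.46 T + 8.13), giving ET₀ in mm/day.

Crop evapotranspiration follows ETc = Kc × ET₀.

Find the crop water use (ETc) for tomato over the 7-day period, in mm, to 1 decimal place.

27.1 mm

ET₀ = 0.26 × (0.46 × 13.1 + 8.13) = 0.26 × 14.156 = 3.6806 mm/d
ETc = Kc × ET₀ = 1.05 × 3.6806 = 3.8646 mm/d
Over 7 days: 3.8646 × 7 = 27.052 mm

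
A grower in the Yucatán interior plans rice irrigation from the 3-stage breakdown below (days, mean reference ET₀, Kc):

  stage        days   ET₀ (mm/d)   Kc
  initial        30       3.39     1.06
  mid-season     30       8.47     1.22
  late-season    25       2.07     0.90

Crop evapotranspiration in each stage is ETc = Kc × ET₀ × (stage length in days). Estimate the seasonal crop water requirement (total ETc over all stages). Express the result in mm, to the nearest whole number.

initial: 1.06 × 3.39 × 30 = 107.80 mm
mid-season: 1.22 × 8.47 × 30 = 310.00 mm
late-season: 0.90 × 2.07 × 25 = 46.58 mm
Seasonal total = 464.38 mm

464 mm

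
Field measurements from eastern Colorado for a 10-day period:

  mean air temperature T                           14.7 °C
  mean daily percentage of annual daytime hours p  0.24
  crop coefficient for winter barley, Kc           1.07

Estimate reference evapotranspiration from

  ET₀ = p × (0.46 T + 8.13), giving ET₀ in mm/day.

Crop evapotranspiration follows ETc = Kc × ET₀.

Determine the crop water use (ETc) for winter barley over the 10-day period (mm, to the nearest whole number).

38 mm

ET₀ = 0.24 × (0.46 × 14.7 + 8.13) = 0.24 × 14.892 = 3.5741 mm/d
ETc = Kc × ET₀ = 1.07 × 3.5741 = 3.8243 mm/d
Over 10 days: 3.8243 × 10 = 38.243 mm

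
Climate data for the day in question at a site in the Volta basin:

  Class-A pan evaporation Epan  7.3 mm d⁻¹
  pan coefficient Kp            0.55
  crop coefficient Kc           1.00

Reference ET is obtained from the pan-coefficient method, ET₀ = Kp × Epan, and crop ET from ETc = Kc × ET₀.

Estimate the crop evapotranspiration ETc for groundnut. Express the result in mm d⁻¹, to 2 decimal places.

ET₀ = 0.55 × 7.3 = 4.0150 mm/d
ETc = Kc × ET₀ = 1.00 × 4.0150 = 4.0150 mm/d

4.02 mm d⁻¹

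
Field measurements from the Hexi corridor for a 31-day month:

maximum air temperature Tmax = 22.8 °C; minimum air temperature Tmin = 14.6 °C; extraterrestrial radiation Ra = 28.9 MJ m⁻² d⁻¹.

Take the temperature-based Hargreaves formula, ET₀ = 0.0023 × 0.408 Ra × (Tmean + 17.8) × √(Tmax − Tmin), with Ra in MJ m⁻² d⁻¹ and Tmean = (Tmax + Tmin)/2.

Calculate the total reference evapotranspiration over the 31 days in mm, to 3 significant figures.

Tmean = (22.8 + 14.6)/2 = 18.70 °C
0.408 Ra = 0.408 × 28.9 = 11.7912 mm/d equivalent
ET₀ = 0.0023 × 11.7912 × (18.70 + 17.8) × √8.2 = 0.0023 × 11.7912 × 36.50 × 2.8636 = 2.8346 mm/d
Over 31 days: 2.8346 × 31 = 87.873 mm

87.9 mm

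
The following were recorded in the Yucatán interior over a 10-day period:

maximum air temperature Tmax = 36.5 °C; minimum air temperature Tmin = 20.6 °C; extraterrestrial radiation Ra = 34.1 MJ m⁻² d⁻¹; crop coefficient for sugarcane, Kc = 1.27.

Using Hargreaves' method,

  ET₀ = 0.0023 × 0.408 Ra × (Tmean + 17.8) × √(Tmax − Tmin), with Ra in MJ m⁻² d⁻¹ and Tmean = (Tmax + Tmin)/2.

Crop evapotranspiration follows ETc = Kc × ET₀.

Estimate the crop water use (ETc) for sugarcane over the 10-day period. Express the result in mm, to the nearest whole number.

75 mm

Tmean = (36.5 + 20.6)/2 = 28.55 °C
0.408 Ra = 0.408 × 34.1 = 13.9128 mm/d equivalent
ET₀ = 0.0023 × 13.9128 × (28.55 + 17.8) × √15.9 = 0.0023 × 13.9128 × 46.35 × 3.9875 = 5.9142 mm/d
ETc = Kc × ET₀ = 1.27 × 5.9142 = 7.5110 mm/d
Over 10 days: 7.5110 × 10 = 75.110 mm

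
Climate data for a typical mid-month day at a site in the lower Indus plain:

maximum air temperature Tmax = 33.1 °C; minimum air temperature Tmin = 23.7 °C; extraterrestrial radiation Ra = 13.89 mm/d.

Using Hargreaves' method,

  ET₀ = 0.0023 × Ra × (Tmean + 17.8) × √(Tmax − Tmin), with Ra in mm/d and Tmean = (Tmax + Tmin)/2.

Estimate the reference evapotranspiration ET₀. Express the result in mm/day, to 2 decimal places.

Tmean = (33.1 + 23.7)/2 = 28.40 °C
ET₀ = 0.0023 × 13.89 × (28.40 + 17.8) × √9.4 = 0.0023 × 13.89 × 46.20 × 3.0659 = 4.5251 mm/d

4.53 mm/day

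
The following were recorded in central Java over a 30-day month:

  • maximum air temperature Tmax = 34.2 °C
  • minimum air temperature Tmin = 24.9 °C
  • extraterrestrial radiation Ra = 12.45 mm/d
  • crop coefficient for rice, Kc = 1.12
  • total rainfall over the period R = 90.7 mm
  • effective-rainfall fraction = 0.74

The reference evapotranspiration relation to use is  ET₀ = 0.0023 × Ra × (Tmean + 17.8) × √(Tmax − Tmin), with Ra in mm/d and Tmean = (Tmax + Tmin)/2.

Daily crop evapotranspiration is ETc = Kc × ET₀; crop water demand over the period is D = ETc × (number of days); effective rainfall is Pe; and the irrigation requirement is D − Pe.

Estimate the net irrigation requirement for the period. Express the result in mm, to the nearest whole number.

72 mm

Tmean = (34.2 + 24.9)/2 = 29.55 °C
ET₀ = 0.0023 × 12.45 × (29.55 + 17.8) × √9.3 = 0.0023 × 12.45 × 47.35 × 3.0496 = 4.1349 mm/d
ETc = Kc × ET₀ = 1.12 × 4.1349 = 4.6311 mm/d
Crop demand D = ETc × 30 d = 4.6311 × 30 = 138.933 mm
Pe = 0.74 × 90.7 = 67.118 mm
D − Pe = 138.933 − 67.118 = 71.815 mm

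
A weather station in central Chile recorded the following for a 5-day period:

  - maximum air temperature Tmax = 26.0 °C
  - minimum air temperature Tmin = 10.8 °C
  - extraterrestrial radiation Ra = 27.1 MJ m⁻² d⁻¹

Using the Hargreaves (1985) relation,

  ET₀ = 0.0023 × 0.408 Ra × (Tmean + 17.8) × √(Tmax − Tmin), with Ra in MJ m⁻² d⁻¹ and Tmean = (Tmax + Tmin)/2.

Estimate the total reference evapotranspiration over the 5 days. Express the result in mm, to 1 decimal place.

Tmean = (26.0 + 10.8)/2 = 18.40 °C
0.408 Ra = 0.408 × 27.1 = 11.0568 mm/d equivalent
ET₀ = 0.0023 × 11.0568 × (18.40 + 17.8) × √15.2 = 0.0023 × 11.0568 × 36.20 × 3.8987 = 3.5891 mm/d
Over 5 days: 3.5891 × 5 = 17.946 mm

17.9 mm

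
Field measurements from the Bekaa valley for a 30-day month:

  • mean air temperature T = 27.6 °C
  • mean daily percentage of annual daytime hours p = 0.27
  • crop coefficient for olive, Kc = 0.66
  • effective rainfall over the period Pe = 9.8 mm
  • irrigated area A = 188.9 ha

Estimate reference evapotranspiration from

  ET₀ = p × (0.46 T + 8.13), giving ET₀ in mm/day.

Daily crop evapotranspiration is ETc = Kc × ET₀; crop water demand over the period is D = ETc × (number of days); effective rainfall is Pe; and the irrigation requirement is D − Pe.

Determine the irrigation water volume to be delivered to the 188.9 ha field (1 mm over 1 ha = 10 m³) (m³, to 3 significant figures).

192000 m³

ET₀ = 0.27 × (0.46 × 27.6 + 8.13) = 0.27 × 20.826 = 5.6230 mm/d
ETc = Kc × ET₀ = 0.66 × 5.6230 = 3.7112 mm/d
Crop demand D = ETc × 30 d = 3.7112 × 30 = 111.336 mm
D − Pe = 111.336 − 9.8 = 101.536 mm
Volume = 101.536 mm × 188.9 ha × 10 = 191801.5 m³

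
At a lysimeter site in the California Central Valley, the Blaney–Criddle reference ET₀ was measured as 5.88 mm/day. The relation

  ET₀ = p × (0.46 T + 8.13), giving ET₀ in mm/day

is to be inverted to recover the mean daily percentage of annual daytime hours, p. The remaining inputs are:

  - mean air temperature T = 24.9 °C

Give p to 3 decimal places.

0.300

p = ET₀ / (0.46 T + 8.13) = 5.88 / (0.46 × 24.9 + 8.13) = 5.88 / 19.584 = 0.3002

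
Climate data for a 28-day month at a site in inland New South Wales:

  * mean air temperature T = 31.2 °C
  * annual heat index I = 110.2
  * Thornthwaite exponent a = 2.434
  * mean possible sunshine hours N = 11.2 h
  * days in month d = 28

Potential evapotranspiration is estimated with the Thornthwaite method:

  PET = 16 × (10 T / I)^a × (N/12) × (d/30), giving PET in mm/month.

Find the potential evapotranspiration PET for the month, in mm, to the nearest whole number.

176 mm

10T/I = 10 × 31.2 / 110.2 = 2.8312
(10T/I)^a = 2.8312^2.434 = 12.5920
Uncorrected PET = 16 × 12.5920 = 201.472 mm
Correction = (N/12)(d/30) = (11.2/12)(28/30) = 0.8711
PET = 201.472 × 0.8711 = 175.502 mm/month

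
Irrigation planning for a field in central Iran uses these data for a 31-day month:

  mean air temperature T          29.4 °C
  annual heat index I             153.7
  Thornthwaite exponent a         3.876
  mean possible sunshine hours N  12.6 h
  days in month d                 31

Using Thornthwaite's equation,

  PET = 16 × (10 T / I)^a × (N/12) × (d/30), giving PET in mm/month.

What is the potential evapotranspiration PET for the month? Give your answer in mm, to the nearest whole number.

10T/I = 10 × 29.4 / 153.7 = 1.9128
(10T/I)^a = 1.9128^3.876 = 12.3524
Uncorrected PET = 16 × 12.3524 = 197.638 mm
Correction = (N/12)(d/30) = (12.6/12)(31/30) = 1.0850
PET = 197.638 × 1.0850 = 214.437 mm/month

214 mm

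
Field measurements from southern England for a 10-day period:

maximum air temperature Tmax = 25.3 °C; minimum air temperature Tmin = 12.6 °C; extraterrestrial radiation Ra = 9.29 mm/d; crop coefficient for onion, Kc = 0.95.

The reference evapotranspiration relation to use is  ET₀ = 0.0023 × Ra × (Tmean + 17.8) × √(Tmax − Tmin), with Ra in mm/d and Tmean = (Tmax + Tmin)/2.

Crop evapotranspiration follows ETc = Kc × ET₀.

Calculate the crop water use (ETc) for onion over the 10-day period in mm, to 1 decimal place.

Tmean = (25.3 + 12.6)/2 = 18.95 °C
ET₀ = 0.0023 × 9.29 × (18.95 + 17.8) × √12.7 = 0.0023 × 9.29 × 36.75 × 3.5637 = 2.7983 mm/d
ETc = Kc × ET₀ = 0.95 × 2.7983 = 2.6584 mm/d
Over 10 days: 2.6584 × 10 = 26.584 mm

26.6 mm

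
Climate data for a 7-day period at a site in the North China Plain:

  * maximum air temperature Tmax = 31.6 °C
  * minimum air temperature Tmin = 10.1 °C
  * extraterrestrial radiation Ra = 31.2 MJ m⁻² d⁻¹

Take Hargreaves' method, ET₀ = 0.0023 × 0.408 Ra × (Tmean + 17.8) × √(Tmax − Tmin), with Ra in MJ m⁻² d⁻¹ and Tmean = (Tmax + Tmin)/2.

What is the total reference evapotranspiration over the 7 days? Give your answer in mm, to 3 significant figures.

36.7 mm

Tmean = (31.6 + 10.1)/2 = 20.85 °C
0.408 Ra = 0.408 × 31.2 = 12.7296 mm/d equivalent
ET₀ = 0.0023 × 12.7296 × (20.85 + 17.8) × √21.5 = 0.0023 × 12.7296 × 38.65 × 4.6368 = 5.2470 mm/d
Over 7 days: 5.2470 × 7 = 36.729 mm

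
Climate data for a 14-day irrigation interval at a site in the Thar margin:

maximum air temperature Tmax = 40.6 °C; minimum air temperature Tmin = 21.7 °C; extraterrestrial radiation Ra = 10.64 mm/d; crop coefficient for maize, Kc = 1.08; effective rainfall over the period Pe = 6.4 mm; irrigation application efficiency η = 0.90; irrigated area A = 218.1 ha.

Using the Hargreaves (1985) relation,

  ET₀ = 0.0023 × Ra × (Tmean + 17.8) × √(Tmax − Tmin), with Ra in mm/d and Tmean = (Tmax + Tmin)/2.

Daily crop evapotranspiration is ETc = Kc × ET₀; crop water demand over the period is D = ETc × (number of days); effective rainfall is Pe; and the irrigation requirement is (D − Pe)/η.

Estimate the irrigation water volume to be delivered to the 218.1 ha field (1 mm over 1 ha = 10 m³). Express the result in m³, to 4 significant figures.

Tmean = (40.6 + 21.7)/2 = 31.15 °C
ET₀ = 0.0023 × 10.64 × (31.15 + 17.8) × √18.9 = 0.0023 × 10.64 × 48.95 × 4.3474 = 5.2078 mm/d
ETc = Kc × ET₀ = 1.08 × 5.2078 = 5.6244 mm/d
Crop demand D = ETc × 14 d = 5.6244 × 14 = 78.742 mm
D − Pe = 78.742 − 6.4 = 72.342 mm
Gross irrigation = 72.342 / 0.90 = 80.380 mm
Volume = 80.380 mm × 218.1 ha × 10 = 175308.8 m³

175300 m³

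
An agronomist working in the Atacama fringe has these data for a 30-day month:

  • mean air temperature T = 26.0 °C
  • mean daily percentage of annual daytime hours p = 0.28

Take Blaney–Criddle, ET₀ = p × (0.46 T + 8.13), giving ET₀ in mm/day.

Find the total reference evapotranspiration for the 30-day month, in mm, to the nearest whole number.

ET₀ = 0.28 × (0.46 × 26.0 + 8.13) = 0.28 × 20.090 = 5.6252 mm/d
Monthly total = 5.6252 × 30 = 168.756 mm

169 mm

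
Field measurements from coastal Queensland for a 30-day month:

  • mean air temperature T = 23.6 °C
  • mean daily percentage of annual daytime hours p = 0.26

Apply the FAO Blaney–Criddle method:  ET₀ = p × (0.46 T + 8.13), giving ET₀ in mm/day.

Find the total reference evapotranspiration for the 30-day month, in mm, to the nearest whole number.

148 mm

ET₀ = 0.26 × (0.46 × 23.6 + 8.13) = 0.26 × 18.986 = 4.9364 mm/d
Monthly total = 4.9364 × 30 = 148.092 mm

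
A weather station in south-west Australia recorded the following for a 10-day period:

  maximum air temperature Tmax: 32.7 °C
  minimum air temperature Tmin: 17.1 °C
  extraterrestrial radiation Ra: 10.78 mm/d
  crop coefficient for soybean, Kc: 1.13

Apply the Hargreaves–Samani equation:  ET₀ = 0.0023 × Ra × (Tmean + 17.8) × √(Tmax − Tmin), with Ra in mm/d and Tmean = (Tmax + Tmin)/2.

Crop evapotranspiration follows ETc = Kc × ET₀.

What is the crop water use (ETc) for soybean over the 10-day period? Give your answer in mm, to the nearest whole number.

Tmean = (32.7 + 17.1)/2 = 24.90 °C
ET₀ = 0.0023 × 10.78 × (24.90 + 17.8) × √15.6 = 0.0023 × 10.78 × 42.70 × 3.9497 = 4.1816 mm/d
ETc = Kc × ET₀ = 1.13 × 4.1816 = 4.7252 mm/d
Over 10 days: 4.7252 × 10 = 47.252 mm

47 mm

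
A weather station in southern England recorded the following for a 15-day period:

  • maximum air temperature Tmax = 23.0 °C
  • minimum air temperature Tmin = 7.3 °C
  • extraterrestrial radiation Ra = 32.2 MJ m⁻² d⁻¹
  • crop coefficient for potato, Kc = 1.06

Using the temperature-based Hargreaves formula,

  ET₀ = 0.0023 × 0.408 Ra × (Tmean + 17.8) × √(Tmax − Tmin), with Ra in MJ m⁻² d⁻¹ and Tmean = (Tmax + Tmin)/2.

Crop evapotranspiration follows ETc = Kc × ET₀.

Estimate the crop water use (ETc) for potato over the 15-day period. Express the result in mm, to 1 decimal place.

62.7 mm

Tmean = (23.0 + 7.3)/2 = 15.15 °C
0.408 Ra = 0.408 × 32.2 = 13.1376 mm/d equivalent
ET₀ = 0.0023 × 13.1376 × (15.15 + 17.8) × √15.7 = 0.0023 × 13.1376 × 32.95 × 3.9623 = 3.9450 mm/d
ETc = Kc × ET₀ = 1.06 × 3.9450 = 4.1817 mm/d
Over 15 days: 4.1817 × 15 = 62.726 mm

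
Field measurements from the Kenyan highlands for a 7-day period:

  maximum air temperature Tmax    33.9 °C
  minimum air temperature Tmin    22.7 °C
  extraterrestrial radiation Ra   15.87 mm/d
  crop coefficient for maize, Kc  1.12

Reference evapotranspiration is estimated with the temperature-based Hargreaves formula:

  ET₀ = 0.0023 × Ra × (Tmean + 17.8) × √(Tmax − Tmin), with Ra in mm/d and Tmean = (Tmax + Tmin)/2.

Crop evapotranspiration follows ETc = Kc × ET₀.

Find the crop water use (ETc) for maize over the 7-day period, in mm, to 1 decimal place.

44.2 mm

Tmean = (33.9 + 22.7)/2 = 28.30 °C
ET₀ = 0.0023 × 15.87 × (28.30 + 17.8) × √11.2 = 0.0023 × 15.87 × 46.10 × 3.3466 = 5.6313 mm/d
ETc = Kc × ET₀ = 1.12 × 5.6313 = 6.3071 mm/d
Over 7 days: 6.3071 × 7 = 44.150 mm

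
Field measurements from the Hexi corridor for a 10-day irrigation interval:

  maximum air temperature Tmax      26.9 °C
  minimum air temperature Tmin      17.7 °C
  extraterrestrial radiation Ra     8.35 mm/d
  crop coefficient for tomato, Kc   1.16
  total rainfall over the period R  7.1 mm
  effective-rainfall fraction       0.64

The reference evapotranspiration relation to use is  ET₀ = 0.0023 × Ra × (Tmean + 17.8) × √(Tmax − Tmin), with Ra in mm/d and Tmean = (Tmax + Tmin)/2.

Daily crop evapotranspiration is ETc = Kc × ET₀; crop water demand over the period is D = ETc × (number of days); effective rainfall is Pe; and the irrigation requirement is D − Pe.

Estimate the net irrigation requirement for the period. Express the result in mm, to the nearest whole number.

23 mm

Tmean = (26.9 + 17.7)/2 = 22.30 °C
ET₀ = 0.0023 × 8.35 × (22.30 + 17.8) × √9.2 = 0.0023 × 8.35 × 40.10 × 3.0332 = 2.3359 mm/d
ETc = Kc × ET₀ = 1.16 × 2.3359 = 2.7096 mm/d
Crop demand D = ETc × 10 d = 2.7096 × 10 = 27.096 mm
Pe = 0.64 × 7.1 = 4.544 mm
D − Pe = 27.096 − 4.544 = 22.552 mm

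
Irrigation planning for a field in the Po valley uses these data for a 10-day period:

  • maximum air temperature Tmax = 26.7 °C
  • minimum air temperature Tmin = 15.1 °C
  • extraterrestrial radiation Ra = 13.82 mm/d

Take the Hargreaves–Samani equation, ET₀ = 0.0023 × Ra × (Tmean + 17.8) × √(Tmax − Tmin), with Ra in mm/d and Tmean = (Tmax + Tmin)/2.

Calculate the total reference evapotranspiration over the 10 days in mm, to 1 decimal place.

41.9 mm

Tmean = (26.7 + 15.1)/2 = 20.90 °C
ET₀ = 0.0023 × 13.82 × (20.90 + 17.8) × √11.6 = 0.0023 × 13.82 × 38.70 × 3.4059 = 4.1897 mm/d
Over 10 days: 4.1897 × 10 = 41.897 mm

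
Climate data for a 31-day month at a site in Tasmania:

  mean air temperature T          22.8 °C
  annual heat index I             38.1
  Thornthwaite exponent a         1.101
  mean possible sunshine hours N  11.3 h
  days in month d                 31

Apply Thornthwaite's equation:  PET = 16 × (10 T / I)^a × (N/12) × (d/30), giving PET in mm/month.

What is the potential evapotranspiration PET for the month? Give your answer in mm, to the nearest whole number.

112 mm

10T/I = 10 × 22.8 / 38.1 = 5.9843
(10T/I)^a = 5.9843^1.101 = 7.1695
Uncorrected PET = 16 × 7.1695 = 114.712 mm
Correction = (N/12)(d/30) = (11.3/12)(31/30) = 0.9731
PET = 114.712 × 0.9731 = 111.626 mm/month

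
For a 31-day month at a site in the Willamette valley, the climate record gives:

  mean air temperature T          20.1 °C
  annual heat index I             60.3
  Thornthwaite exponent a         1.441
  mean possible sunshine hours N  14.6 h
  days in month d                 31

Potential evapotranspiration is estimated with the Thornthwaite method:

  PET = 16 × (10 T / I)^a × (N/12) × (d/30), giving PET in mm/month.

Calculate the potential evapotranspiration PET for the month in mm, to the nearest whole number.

114 mm

10T/I = 10 × 20.1 / 60.3 = 3.3333
(10T/I)^a = 3.3333^1.441 = 5.6684
Uncorrected PET = 16 × 5.6684 = 90.694 mm
Correction = (N/12)(d/30) = (14.6/12)(31/30) = 1.2572
PET = 90.694 × 1.2572 = 114.020 mm/month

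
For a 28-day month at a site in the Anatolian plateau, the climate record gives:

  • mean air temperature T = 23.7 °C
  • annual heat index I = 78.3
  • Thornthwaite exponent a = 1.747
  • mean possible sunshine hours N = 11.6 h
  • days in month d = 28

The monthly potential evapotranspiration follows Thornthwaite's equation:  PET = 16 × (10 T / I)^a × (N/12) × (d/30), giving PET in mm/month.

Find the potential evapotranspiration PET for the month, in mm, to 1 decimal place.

99.9 mm

10T/I = 10 × 23.7 / 78.3 = 3.0268
(10T/I)^a = 3.0268^1.747 = 6.9227
Uncorrected PET = 16 × 6.9227 = 110.763 mm
Correction = (N/12)(d/30) = (11.6/12)(28/30) = 0.9022
PET = 110.763 × 0.9022 = 99.930 mm/month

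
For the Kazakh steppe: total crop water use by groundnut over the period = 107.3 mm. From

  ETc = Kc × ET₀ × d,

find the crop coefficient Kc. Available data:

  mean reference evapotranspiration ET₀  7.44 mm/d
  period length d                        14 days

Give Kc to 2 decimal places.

ETc = Kc × ET₀ × d  ⇒  Kc = ETc / (ET₀ × d)
Kc = 107.3 / (7.44 × 14) = 107.3 / 104.16 = 1.0301

1.03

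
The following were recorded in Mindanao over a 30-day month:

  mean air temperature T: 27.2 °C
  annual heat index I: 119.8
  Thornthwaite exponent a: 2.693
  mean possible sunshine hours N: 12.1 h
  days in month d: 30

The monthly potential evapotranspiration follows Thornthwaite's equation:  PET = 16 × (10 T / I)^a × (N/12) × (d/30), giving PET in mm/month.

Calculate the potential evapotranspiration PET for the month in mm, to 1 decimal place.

146.8 mm

10T/I = 10 × 27.2 / 119.8 = 2.2705
(10T/I)^a = 2.2705^2.693 = 9.0999
Uncorrected PET = 16 × 9.0999 = 145.598 mm
Correction = (N/12)(d/30) = (12.1/12)(30/30) = 1.0083
PET = 145.598 × 1.0083 = 146.806 mm/month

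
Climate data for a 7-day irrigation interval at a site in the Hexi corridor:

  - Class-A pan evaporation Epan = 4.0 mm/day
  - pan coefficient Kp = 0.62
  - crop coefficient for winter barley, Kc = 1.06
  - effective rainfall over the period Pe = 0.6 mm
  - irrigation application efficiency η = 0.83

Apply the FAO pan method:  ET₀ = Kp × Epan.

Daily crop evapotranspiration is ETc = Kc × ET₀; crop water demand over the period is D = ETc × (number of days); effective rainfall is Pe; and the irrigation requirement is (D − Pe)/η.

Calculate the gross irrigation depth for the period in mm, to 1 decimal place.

21.4 mm

ET₀ = 0.62 × 4.0 = 2.4800 mm/d
ETc = Kc × ET₀ = 1.06 × 2.4800 = 2.6288 mm/d
Crop demand D = ETc × 7 d = 2.6288 × 7 = 18.402 mm
D − Pe = 18.402 − 0.6 = 17.802 mm
Gross irrigation = 17.802 / 0.83 = 21.448 mm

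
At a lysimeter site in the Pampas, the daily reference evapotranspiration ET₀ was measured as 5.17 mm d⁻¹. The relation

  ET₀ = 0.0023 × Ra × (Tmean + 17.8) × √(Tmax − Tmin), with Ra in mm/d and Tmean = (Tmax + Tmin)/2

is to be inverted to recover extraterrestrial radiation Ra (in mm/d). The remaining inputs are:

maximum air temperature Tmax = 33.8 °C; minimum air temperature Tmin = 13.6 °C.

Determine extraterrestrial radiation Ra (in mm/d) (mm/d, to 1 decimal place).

12.1 mm/d

Tmean = 23.70 °C; √ΔT = 4.4944
Ra = ET₀ / [0.0023 × (Tmean+17.8) × √ΔT] = 5.17 / (0.0023 × 41.50 × 4.4944) = 12.052 mm/d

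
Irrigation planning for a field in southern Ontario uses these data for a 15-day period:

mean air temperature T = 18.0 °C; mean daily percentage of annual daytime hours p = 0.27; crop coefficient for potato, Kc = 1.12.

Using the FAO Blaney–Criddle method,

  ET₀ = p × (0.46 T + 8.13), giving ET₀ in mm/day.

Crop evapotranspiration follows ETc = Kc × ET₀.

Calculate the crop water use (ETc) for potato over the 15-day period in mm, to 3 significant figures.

ET₀ = 0.27 × (0.46 × 18.0 + 8.13) = 0.27 × 16.410 = 4.4307 mm/d
ETc = Kc × ET₀ = 1.12 × 4.4307 = 4.9624 mm/d
Over 15 days: 4.9624 × 15 = 74.436 mm

74.4 mm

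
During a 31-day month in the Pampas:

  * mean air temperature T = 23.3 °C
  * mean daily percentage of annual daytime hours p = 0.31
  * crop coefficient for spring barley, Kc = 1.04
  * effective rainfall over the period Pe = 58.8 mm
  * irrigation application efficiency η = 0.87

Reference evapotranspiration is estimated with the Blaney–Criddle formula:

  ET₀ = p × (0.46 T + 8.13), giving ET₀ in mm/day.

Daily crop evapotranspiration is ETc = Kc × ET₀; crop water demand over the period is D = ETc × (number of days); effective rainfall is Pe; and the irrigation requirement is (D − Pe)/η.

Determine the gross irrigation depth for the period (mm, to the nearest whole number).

ET₀ = 0.31 × (0.46 × 23.3 + 8.13) = 0.31 × 18.848 = 5.8429 mm/d
ETc = Kc × ET₀ = 1.04 × 5.8429 = 6.0766 mm/d
Crop demand D = ETc × 31 d = 6.0766 × 31 = 188.375 mm
D − Pe = 188.375 − 58.8 = 129.575 mm
Gross irrigation = 129.575 / 0.87 = 148.937 mm

149 mm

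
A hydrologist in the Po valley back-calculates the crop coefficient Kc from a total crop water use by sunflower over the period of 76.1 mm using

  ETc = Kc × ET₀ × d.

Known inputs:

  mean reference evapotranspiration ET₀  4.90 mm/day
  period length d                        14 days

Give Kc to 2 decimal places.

ETc = Kc × ET₀ × d  ⇒  Kc = ETc / (ET₀ × d)
Kc = 76.1 / (4.90 × 14) = 76.1 / 68.60 = 1.1093

1.11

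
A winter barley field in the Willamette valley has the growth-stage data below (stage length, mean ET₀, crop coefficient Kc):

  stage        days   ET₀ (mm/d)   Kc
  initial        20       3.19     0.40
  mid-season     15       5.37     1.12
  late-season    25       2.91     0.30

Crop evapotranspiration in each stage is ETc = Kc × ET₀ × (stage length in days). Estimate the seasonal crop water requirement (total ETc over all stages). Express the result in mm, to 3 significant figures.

initial: 0.40 × 3.19 × 20 = 25.52 mm
mid-season: 1.12 × 5.37 × 15 = 90.22 mm
late-season: 0.30 × 2.91 × 25 = 21.83 mm
Seasonal total = 137.57 mm

138 mm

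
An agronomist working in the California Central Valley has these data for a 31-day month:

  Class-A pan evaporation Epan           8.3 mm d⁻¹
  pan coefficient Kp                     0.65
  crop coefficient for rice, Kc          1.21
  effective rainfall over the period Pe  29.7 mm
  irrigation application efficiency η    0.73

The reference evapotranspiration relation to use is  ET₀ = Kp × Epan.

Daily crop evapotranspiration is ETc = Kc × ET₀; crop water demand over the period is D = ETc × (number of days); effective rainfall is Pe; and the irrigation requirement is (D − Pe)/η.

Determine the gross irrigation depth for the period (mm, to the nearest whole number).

237 mm

ET₀ = 0.65 × 8.3 = 5.3950 mm/d
ETc = Kc × ET₀ = 1.21 × 5.3950 = 6.5280 mm/d
Crop demand D = ETc × 31 d = 6.5280 × 31 = 202.368 mm
D − Pe = 202.368 − 29.7 = 172.668 mm
Gross irrigation = 172.668 / 0.73 = 236.532 mm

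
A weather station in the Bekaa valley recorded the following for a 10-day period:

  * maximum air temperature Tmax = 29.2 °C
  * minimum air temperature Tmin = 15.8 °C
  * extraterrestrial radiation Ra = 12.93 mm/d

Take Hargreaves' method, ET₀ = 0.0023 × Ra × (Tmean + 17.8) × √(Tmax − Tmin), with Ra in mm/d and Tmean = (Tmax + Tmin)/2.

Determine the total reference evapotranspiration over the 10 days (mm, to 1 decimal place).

Tmean = (29.2 + 15.8)/2 = 22.50 °C
ET₀ = 0.0023 × 12.93 × (22.50 + 17.8) × √13.4 = 0.0023 × 12.93 × 40.30 × 3.6606 = 4.3872 mm/d
Over 10 days: 4.3872 × 10 = 43.872 mm

43.9 mm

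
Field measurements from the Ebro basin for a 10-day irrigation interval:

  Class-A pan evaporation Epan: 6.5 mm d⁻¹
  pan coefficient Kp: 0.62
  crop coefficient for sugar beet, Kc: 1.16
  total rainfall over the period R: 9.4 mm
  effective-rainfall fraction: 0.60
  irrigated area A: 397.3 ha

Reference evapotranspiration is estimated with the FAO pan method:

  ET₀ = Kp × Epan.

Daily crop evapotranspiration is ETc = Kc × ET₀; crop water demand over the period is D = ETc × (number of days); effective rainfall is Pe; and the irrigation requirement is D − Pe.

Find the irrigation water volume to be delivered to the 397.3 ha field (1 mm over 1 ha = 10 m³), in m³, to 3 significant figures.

ET₀ = 0.62 × 6.5 = 4.0300 mm/d
ETc = Kc × ET₀ = 1.16 × 4.0300 = 4.6748 mm/d
Crop demand D = ETc × 10 d = 4.6748 × 10 = 46.748 mm
Pe = 0.60 × 9.4 = 5.640 mm
D − Pe = 46.748 − 5.640 = 41.108 mm
Volume = 41.108 mm × 397.3 ha × 10 = 163322.1 m³

163000 m³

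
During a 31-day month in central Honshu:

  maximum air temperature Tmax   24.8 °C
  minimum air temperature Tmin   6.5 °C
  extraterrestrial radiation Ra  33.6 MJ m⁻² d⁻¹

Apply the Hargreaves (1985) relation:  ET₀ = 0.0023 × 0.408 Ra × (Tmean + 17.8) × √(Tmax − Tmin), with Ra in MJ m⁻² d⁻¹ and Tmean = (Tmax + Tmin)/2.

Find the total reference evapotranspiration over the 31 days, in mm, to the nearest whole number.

140 mm

Tmean = (24.8 + 6.5)/2 = 15.65 °C
0.408 Ra = 0.408 × 33.6 = 13.7088 mm/d equivalent
ET₀ = 0.0023 × 13.7088 × (15.65 + 17.8) × √18.3 = 0.0023 × 13.7088 × 33.45 × 4.2778 = 4.5117 mm/d
Over 31 days: 4.5117 × 31 = 139.863 mm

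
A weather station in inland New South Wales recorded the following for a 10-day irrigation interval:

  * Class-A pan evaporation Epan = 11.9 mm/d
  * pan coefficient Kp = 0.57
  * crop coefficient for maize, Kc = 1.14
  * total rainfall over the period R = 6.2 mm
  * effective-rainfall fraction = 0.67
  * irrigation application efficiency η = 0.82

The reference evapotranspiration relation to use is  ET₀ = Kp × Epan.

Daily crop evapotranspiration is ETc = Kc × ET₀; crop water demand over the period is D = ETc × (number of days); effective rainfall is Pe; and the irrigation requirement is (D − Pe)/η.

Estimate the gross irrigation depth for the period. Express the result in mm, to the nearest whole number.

89 mm

ET₀ = 0.57 × 11.9 = 6.7830 mm/d
ETc = Kc × ET₀ = 1.14 × 6.7830 = 7.7326 mm/d
Crop demand D = ETc × 10 d = 7.7326 × 10 = 77.326 mm
Pe = 0.67 × 6.2 = 4.154 mm
D − Pe = 77.326 − 4.154 = 73.172 mm
Gross irrigation = 73.172 / 0.82 = 89.234 mm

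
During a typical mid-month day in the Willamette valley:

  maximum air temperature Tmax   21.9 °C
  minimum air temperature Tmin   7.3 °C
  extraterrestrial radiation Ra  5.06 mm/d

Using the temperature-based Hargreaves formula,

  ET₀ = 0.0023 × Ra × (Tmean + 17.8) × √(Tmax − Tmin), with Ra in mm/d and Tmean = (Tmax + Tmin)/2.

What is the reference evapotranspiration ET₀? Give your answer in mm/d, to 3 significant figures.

Tmean = (21.9 + 7.3)/2 = 14.60 °C
ET₀ = 0.0023 × 5.06 × (14.60 + 17.8) × √14.6 = 0.0023 × 5.06 × 32.40 × 3.8210 = 1.4408 mm/d

1.44 mm/d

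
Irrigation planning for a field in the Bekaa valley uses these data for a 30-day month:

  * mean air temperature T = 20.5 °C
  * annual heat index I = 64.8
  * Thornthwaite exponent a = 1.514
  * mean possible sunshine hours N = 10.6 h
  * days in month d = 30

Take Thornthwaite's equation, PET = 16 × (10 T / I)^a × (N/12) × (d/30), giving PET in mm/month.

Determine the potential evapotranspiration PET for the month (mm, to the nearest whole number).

10T/I = 10 × 20.5 / 64.8 = 3.1636
(10T/I)^a = 3.1636^1.514 = 5.7184
Uncorrected PET = 16 × 5.7184 = 91.494 mm
Correction = (N/12)(d/30) = (10.6/12)(30/30) = 0.8833
PET = 91.494 × 0.8833 = 80.817 mm/month

81 mm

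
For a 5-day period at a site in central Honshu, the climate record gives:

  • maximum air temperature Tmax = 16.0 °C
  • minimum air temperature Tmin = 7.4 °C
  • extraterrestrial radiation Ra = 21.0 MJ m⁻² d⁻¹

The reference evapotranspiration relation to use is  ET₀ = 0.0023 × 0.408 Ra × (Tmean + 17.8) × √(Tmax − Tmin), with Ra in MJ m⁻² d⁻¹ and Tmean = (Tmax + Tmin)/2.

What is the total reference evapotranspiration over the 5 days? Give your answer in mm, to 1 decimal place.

Tmean = (16.0 + 7.4)/2 = 11.70 °C
0.408 Ra = 0.408 × 21.0 = 8.5680 mm/d equivalent
ET₀ = 0.0023 × 8.5680 × (11.70 + 17.8) × √8.6 = 0.0023 × 8.5680 × 29.50 × 2.9326 = 1.7048 mm/d
Over 5 days: 1.7048 × 5 = 8.524 mm

8.5 mm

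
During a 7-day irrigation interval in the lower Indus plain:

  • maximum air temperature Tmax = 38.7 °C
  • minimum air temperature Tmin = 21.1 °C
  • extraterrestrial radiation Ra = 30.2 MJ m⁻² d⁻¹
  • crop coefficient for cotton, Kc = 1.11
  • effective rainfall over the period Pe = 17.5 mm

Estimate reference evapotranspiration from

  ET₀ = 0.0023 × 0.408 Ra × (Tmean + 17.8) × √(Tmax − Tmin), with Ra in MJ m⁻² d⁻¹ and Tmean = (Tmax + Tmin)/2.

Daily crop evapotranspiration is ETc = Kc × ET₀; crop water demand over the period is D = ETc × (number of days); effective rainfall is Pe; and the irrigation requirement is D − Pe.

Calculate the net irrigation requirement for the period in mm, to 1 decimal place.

Tmean = (38.7 + 21.1)/2 = 29.90 °C
0.408 Ra = 0.408 × 30.2 = 12.3216 mm/d equivalent
ET₀ = 0.0023 × 12.3216 × (29.90 + 17.8) × √17.6 = 0.0023 × 12.3216 × 47.70 × 4.1952 = 5.6711 mm/d
ETc = Kc × ET₀ = 1.11 × 5.6711 = 6.2949 mm/d
Crop demand D = ETc × 7 d = 6.2949 × 7 = 44.064 mm
D − Pe = 44.064 − 17.5 = 26.564 mm

26.6 mm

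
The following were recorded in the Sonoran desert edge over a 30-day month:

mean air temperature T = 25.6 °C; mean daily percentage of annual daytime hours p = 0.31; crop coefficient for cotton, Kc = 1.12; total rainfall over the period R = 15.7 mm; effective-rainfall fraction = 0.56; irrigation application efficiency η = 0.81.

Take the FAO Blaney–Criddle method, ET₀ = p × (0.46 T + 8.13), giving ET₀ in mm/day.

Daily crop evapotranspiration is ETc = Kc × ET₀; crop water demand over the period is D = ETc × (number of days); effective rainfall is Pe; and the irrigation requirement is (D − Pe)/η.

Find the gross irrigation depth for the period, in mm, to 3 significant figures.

245 mm

ET₀ = 0.31 × (0.46 × 25.6 + 8.13) = 0.31 × 19.906 = 6.1709 mm/d
ETc = Kc × ET₀ = 1.12 × 6.1709 = 6.9114 mm/d
Crop demand D = ETc × 30 d = 6.9114 × 30 = 207.342 mm
Pe = 0.56 × 15.7 = 8.792 mm
D − Pe = 207.342 − 8.792 = 198.550 mm
Gross irrigation = 198.550 / 0.81 = 245.123 mm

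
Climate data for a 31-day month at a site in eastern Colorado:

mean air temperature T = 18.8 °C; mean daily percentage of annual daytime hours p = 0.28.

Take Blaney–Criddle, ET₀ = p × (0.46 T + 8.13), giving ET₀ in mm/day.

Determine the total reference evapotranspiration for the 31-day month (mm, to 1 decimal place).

145.6 mm

ET₀ = 0.28 × (0.46 × 18.8 + 8.13) = 0.28 × 16.778 = 4.6978 mm/d
Monthly total = 4.6978 × 31 = 145.632 mm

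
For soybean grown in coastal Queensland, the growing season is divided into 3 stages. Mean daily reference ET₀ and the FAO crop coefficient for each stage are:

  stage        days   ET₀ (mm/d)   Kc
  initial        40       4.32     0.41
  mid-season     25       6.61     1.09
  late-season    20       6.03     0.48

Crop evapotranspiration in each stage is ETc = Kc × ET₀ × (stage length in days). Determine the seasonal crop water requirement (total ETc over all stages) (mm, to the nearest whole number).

309 mm

initial: 0.41 × 4.32 × 40 = 70.85 mm
mid-season: 1.09 × 6.61 × 25 = 180.12 mm
late-season: 0.48 × 6.03 × 20 = 57.89 mm
Seasonal total = 308.86 mm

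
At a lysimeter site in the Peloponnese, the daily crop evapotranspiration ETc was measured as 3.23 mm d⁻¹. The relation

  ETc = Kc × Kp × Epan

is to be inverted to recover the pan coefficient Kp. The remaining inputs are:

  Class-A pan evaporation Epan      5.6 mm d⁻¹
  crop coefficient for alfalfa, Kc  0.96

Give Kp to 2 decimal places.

ETc = Kc × Kp × Epan  ⇒  Kp = ETc / (Kc × Epan)
Kp = 3.23 / (0.96 × 5.6) = 3.23 / 5.376 = 0.6008

0.60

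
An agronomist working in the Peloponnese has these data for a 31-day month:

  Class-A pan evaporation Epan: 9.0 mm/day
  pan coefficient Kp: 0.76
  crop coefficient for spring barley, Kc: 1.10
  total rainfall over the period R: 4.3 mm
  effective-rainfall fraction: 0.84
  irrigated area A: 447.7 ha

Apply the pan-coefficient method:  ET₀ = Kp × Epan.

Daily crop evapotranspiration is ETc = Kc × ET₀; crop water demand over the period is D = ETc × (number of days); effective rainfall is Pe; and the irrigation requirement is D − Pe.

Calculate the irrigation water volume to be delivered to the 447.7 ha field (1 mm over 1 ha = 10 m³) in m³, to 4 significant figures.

ET₀ = 0.76 × 9.0 = 6.8400 mm/d
ETc = Kc × ET₀ = 1.10 × 6.8400 = 7.5240 mm/d
Crop demand D = ETc × 31 d = 7.5240 × 31 = 233.244 mm
Pe = 0.84 × 4.3 = 3.612 mm
D − Pe = 233.244 − 3.612 = 229.632 mm
Volume = 229.632 mm × 447.7 ha × 10 = 1028062.5 m³

1028000 m³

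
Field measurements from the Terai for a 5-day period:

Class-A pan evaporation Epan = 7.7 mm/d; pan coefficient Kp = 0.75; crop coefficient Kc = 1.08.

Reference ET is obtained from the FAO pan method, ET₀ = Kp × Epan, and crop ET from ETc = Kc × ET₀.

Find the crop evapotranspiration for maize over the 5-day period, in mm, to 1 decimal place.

ET₀ = 0.75 × 7.7 = 5.7750 mm/d
ETc = Kc × ET₀ = 1.08 × 5.7750 = 6.2370 mm/d
Over 5 days: 6.2370 × 5 = 31.185 mm

31.2 mm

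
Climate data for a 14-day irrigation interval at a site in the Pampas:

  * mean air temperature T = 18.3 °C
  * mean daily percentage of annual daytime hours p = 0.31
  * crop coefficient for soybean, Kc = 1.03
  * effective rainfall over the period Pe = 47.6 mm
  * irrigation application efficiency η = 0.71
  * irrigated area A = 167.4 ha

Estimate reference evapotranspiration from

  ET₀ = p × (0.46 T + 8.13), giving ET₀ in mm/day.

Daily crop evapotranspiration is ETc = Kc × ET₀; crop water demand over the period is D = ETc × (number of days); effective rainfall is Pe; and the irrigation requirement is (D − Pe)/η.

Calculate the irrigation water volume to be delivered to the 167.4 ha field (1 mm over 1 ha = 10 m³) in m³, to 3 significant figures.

62200 m³

ET₀ = 0.31 × (0.46 × 18.3 + 8.13) = 0.31 × 16.548 = 5.1299 mm/d
ETc = Kc × ET₀ = 1.03 × 5.1299 = 5.2838 mm/d
Crop demand D = ETc × 14 d = 5.2838 × 14 = 73.973 mm
D − Pe = 73.973 − 47.6 = 26.373 mm
Gross irrigation = 26.373 / 0.71 = 37.145 mm
Volume = 37.145 mm × 167.4 ha × 10 = 62180.7 m³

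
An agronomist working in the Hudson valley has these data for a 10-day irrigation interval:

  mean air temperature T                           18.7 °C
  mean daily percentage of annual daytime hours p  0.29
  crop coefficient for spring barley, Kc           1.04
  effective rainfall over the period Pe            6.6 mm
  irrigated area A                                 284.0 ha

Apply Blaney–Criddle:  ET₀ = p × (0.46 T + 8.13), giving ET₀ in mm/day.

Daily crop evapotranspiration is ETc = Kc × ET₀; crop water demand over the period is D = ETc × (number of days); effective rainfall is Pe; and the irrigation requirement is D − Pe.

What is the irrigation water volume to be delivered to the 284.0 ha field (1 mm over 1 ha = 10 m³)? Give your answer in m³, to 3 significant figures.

125000 m³

ET₀ = 0.29 × (0.46 × 18.7 + 8.13) = 0.29 × 16.732 = 4.8523 mm/d
ETc = Kc × ET₀ = 1.04 × 4.8523 = 5.0464 mm/d
Crop demand D = ETc × 10 d = 5.0464 × 10 = 50.464 mm
D − Pe = 50.464 − 6.6 = 43.864 mm
Volume = 43.864 mm × 284.0 ha × 10 = 124573.8 m³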